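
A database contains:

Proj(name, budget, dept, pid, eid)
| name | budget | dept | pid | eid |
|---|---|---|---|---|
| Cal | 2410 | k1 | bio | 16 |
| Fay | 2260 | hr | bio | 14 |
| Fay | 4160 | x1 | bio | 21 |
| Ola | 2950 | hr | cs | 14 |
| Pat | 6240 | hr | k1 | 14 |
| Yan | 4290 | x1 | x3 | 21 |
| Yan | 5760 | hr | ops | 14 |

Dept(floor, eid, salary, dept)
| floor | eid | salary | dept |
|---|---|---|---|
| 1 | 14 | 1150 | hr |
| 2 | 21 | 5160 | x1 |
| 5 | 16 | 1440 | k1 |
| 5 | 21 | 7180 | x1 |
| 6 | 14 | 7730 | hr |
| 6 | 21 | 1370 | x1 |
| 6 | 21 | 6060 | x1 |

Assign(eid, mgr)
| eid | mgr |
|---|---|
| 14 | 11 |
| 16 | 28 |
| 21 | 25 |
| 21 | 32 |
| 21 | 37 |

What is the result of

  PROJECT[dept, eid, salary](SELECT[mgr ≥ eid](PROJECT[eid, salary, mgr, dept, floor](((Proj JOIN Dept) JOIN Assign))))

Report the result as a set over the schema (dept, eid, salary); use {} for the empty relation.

Joining Proj and Dept on dept, eid yields {(Cal, 2410, k1, bio, 16, 5, 1440), (Fay, 2260, hr, bio, 14, 1, 1150), (Fay, 2260, hr, bio, 14, 6, 7730), (Fay, 4160, x1, bio, 21, 2, 5160), (Fay, 4160, x1, bio, 21, 5, 7180), (Fay, 4160, x1, bio, 21, 6, 1370), (Fay, 4160, x1, bio, 21, 6, 6060), (Ola, 2950, hr, cs, 14, 1, 1150), (Ola, 2950, hr, cs, 14, 6, 7730), (Pat, 6240, hr, k1, 14, 1, 1150), (Pat, 6240, hr, k1, 14, 6, 7730), (Yan, 4290, x1, x3, 21, 2, 5160), (Yan, 4290, x1, x3, 21, 5, 7180), (Yan, 4290, x1, x3, 21, 6, 1370), (Yan, 4290, x1, x3, 21, 6, 6060), (Yan, 5760, hr, ops, 14, 1, 1150), (Yan, 5760, hr, ops, 14, 6, 7730)}.
Joining (Proj JOIN Dept) and Assign on eid yields {(Cal, 2410, k1, bio, 16, 5, 1440, 28), (Fay, 2260, hr, bio, 14, 1, 1150, 11), (Fay, 2260, hr, bio, 14, 6, 7730, 11), (Fay, 4160, x1, bio, 21, 2, 5160, 25), (Fay, 4160, x1, bio, 21, 2, 5160, 32), (Fay, 4160, x1, bio, 21, 2, 5160, 37), (Fay, 4160, x1, bio, 21, 5, 7180, 25), (Fay, 4160, x1, bio, 21, 5, 7180, 32), (Fay, 4160, x1, bio, 21, 5, 7180, 37), (Fay, 4160, x1, bio, 21, 6, 1370, 25), (Fay, 4160, x1, bio, 21, 6, 1370, 32), (Fay, 4160, x1, bio, 21, 6, 1370, 37), (Fay, 4160, x1, bio, 21, 6, 6060, 25), (Fay, 4160, x1, bio, 21, 6, 6060, 32), (Fay, 4160, x1, bio, 21, 6, 6060, 37), (Ola, 2950, hr, cs, 14, 1, 1150, 11), (Ola, 2950, hr, cs, 14, 6, 7730, 11), (Pat, 6240, hr, k1, 14, 1, 1150, 11), (Pat, 6240, hr, k1, 14, 6, 7730, 11), (Yan, 4290, x1, x3, 21, 2, 5160, 25), (Yan, 4290, x1, x3, 21, 2, 5160, 32), (Yan, 4290, x1, x3, 21, 2, 5160, 37), (Yan, 4290, x1, x3, 21, 5, 7180, 25), (Yan, 4290, x1, x3, 21, 5, 7180, 32), (Yan, 4290, x1, x3, 21, 5, 7180, 37), (Yan, 4290, x1, x3, 21, 6, 1370, 25), (Yan, 4290, x1, x3, 21, 6, 1370, 32), (Yan, 4290, x1, x3, 21, 6, 1370, 37), (Yan, 4290, x1, x3, 21, 6, 6060, 25), (Yan, 4290, x1, x3, 21, 6, 6060, 32), (Yan, 4290, x1, x3, 21, 6, 6060, 37), (Yan, 5760, hr, ops, 14, 1, 1150, 11), (Yan, 5760, hr, ops, 14, 6, 7730, 11)}.
Projecting to eid, salary, mgr, dept, floor (18 duplicate(s) eliminated): {(14, 1150, 11, hr, 1), (14, 7730, 11, hr, 6), (16, 1440, 28, k1, 5), (21, 1370, 25, x1, 6), (21, 1370, 32, x1, 6), (21, 1370, 37, x1, 6), (21, 5160, 25, x1, 2), (21, 5160, 32, x1, 2), (21, 5160, 37, x1, 2), (21, 6060, 25, x1, 6), (21, 6060, 32, x1, 6), (21, 6060, 37, x1, 6), (21, 7180, 25, x1, 5), (21, 7180, 32, x1, 5), (21, 7180, 37, x1, 5)}
Filtering on mgr ≥ eid leaves {(16, 1440, 28, k1, 5), (21, 1370, 25, x1, 6), (21, 1370, 32, x1, 6), (21, 1370, 37, x1, 6), (21, 5160, 25, x1, 2), (21, 5160, 32, x1, 2), (21, 5160, 37, x1, 2), (21, 6060, 25, x1, 6), (21, 6060, 32, x1, 6), (21, 6060, 37, x1, 6), (21, 7180, 25, x1, 5), (21, 7180, 32, x1, 5), (21, 7180, 37, x1, 5)}.
Projecting to dept, eid, salary (8 duplicate(s) eliminated): {(k1, 16, 1440), (x1, 21, 1370), (x1, 21, 5160), (x1, 21, 6060), (x1, 21, 7180)}

{(k1, 16, 1440), (x1, 21, 1370), (x1, 21, 5160), (x1, 21, 6060), (x1, 21, 7180)}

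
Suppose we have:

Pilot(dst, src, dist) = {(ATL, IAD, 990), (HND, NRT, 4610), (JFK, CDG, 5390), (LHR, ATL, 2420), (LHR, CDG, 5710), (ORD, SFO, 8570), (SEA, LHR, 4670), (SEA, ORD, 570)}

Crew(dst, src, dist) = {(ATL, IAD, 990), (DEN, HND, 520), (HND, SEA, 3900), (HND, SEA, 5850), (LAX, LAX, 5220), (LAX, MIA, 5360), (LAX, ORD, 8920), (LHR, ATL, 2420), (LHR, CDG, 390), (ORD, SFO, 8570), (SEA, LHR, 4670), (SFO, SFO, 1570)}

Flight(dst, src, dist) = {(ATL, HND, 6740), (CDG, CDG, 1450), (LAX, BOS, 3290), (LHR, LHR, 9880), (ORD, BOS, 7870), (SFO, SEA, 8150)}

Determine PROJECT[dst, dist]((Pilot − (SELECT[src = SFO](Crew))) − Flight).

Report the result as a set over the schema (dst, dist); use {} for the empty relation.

Apply σ_{src = SFO}; surviving tuples: {(ORD, SFO, 8570), (SFO, SFO, 1570)}
Taking the difference: {(ATL, IAD, 990), (HND, NRT, 4610), (JFK, CDG, 5390), (LHR, ATL, 2420), (LHR, CDG, 5710), (SEA, LHR, 4670), (SEA, ORD, 570)}
Taking the difference: {(ATL, IAD, 990), (HND, NRT, 4610), (JFK, CDG, 5390), (LHR, ATL, 2420), (LHR, CDG, 5710), (SEA, LHR, 4670), (SEA, ORD, 570)}
π[dst, dist]: project onto (dst, dist) → {(ATL, 990), (HND, 4610), (JFK, 5390), (LHR, 2420), (LHR, 5710), (SEA, 4670), (SEA, 570)}

{(ATL, 990), (HND, 4610), (JFK, 5390), (LHR, 2420), (LHR, 5710), (SEA, 4670), (SEA, 570)}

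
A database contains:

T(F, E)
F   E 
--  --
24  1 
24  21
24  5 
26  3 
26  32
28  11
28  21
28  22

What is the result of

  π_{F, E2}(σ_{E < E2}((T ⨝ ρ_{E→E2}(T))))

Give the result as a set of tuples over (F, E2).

{(24, 21), (24, 5), (26, 32), (28, 21), (28, 22)}

ρ[E→E2]: schema becomes (F, E2); tuples unchanged.
Joining T and ρ_{E→E2}(T) on F yields {(24, 1, 1), (24, 1, 21), (24, 1, 5), (24, 21, 1), (24, 21, 21), (24, 21, 5), (24, 5, 1), (24, 5, 21), (24, 5, 5), (26, 3, 3), (26, 3, 32), (26, 32, 3), (26, 32, 32), (28, 11, 11), (28, 11, 21), (28, 11, 22), (28, 21, 11), (28, 21, 21), (28, 21, 22), (28, 22, 11), (28, 22, 21), (28, 22, 22)}.
Apply σ_{E < E2}; surviving tuples: {(24, 1, 21), (24, 1, 5), (24, 5, 21), (26, 3, 32), (28, 11, 21), (28, 11, 22), (28, 21, 22)}
Keep only column(s) F, E2 (2 duplicate(s) eliminated): {(24, 21), (24, 5), (26, 32), (28, 21), (28, 22)}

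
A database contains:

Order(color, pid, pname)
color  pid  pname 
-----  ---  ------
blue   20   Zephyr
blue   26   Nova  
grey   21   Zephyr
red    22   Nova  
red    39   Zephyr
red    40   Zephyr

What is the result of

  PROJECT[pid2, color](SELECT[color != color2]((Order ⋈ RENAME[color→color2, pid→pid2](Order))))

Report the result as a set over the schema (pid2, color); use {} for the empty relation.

{(20, grey), (20, red), (21, blue), (21, red), (22, blue), (26, red), (39, blue), (39, grey), (40, blue), (40, grey)}

ρ[color→color2, pid→pid2]: schema becomes (color2, pid2, pname); tuples unchanged.
Natural join on pname: {(blue, 20, Zephyr, blue, 20), (blue, 20, Zephyr, grey, 21), (blue, 20, Zephyr, red, 39), (blue, 20, Zephyr, red, 40), (blue, 26, Nova, blue, 26), (blue, 26, Nova, red, 22), (grey, 21, Zephyr, blue, 20), (grey, 21, Zephyr, grey, 21), (grey, 21, Zephyr, red, 39), (grey, 21, Zephyr, red, 40), (red, 22, Nova, blue, 26), (red, 22, Nova, red, 22), (red, 39, Zephyr, blue, 20), (red, 39, Zephyr, grey, 21), (red, 39, Zephyr, red, 39), (red, 39, Zephyr, red, 40), (red, 40, Zephyr, blue, 20), (red, 40, Zephyr, grey, 21), (red, 40, Zephyr, red, 39), (red, 40, Zephyr, red, 40)}
Apply σ_{color != color2}; surviving tuples: {(blue, 20, Zephyr, grey, 21), (blue, 20, Zephyr, red, 39), (blue, 20, Zephyr, red, 40), (blue, 26, Nova, red, 22), (grey, 21, Zephyr, blue, 20), (grey, 21, Zephyr, red, 39), (grey, 21, Zephyr, red, 40), (red, 22, Nova, blue, 26), (red, 39, Zephyr, blue, 20), (red, 39, Zephyr, grey, 21), (red, 40, Zephyr, blue, 20), (red, 40, Zephyr, grey, 21)}
Keep only column(s) pid2, color (2 duplicate(s) eliminated): {(20, grey), (20, red), (21, blue), (21, red), (22, blue), (26, red), (39, blue), (39, grey), (40, blue), (40, grey)}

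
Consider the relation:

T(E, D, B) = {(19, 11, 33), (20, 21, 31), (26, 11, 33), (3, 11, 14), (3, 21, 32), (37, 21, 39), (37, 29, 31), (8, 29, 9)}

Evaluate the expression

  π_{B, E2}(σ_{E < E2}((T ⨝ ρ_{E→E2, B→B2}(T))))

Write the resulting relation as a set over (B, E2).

ρ[E→E2, B→B2]: schema becomes (E2, D, B2); tuples unchanged.
T ⋈ ρ_{E→E2, B→B2}(T) (natural join on D): {(19, 11, 33, 19, 33), (19, 11, 33, 26, 33), (19, 11, 33, 3, 14), (20, 21, 31, 20, 31), (20, 21, 31, 3, 32), (20, 21, 31, 37, 39), (26, 11, 33, 19, 33), (26, 11, 33, 26, 33), (26, 11, 33, 3, 14), (3, 11, 14, 19, 33), (3, 11, 14, 26, 33), (3, 11, 14, 3, 14), (3, 21, 32, 20, 31), (3, 21, 32, 3, 32), (3, 21, 32, 37, 39), (37, 21, 39, 20, 31), (37, 21, 39, 3, 32), (37, 21, 39, 37, 39), (37, 29, 31, 37, 31), (37, 29, 31, 8, 9), (8, 29, 9, 37, 31), (8, 29, 9, 8, 9)}
Filtering on E < E2 leaves {(19, 11, 33, 26, 33), (20, 21, 31, 37, 39), (3, 11, 14, 19, 33), (3, 11, 14, 26, 33), (3, 21, 32, 20, 31), (3, 21, 32, 37, 39), (8, 29, 9, 37, 31)}.
Projecting to B, E2: {(14, 19), (14, 26), (31, 37), (32, 20), (32, 37), (33, 26), (9, 37)}

{(14, 19), (14, 26), (31, 37), (32, 20), (32, 37), (33, 26), (9, 37)}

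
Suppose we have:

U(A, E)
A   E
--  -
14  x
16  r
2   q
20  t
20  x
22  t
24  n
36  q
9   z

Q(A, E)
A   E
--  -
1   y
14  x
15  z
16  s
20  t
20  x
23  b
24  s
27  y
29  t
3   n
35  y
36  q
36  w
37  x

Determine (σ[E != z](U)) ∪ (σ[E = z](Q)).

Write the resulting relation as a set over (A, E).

Filtering on E != z leaves {(14, x), (16, r), (2, q), (20, t), (20, x), (22, t), (24, n), (36, q)}.
Filtering on E = z leaves {(15, z)}.
Set union of the two operands is {(14, x), (15, z), (16, r), (2, q), (20, t), (20, x), (22, t), (24, n), (36, q)}.

{(14, x), (15, z), (16, r), (2, q), (20, t), (20, x), (22, t), (24, n), (36, q)}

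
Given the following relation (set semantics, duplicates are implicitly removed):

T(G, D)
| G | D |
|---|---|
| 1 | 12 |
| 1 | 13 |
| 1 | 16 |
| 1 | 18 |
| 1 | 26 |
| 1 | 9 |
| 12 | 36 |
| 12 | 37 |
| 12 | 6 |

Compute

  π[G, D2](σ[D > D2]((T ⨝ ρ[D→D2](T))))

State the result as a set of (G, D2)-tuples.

{(1, 12), (1, 13), (1, 16), (1, 18), (1, 9), (12, 36), (12, 6)}

ρ[D→D2]: schema becomes (G, D2); tuples unchanged.
Natural join on G: {(1, 12, 12), (1, 12, 13), (1, 12, 16), (1, 12, 18), (1, 12, 26), (1, 12, 9), (1, 13, 12), (1, 13, 13), (1, 13, 16), (1, 13, 18), (1, 13, 26), (1, 13, 9), (1, 16, 12), (1, 16, 13), (1, 16, 16), (1, 16, 18), (1, 16, 26), (1, 16, 9), (1, 18, 12), (1, 18, 13), (1, 18, 16), (1, 18, 18), (1, 18, 26), (1, 18, 9), (1, 26, 12), (1, 26, 13), (1, 26, 16), (1, 26, 18), (1, 26, 26), (1, 26, 9), (1, 9, 12), (1, 9, 13), (1, 9, 16), (1, 9, 18), (1, 9, 26), (1, 9, 9), (12, 36, 36), (12, 36, 37), (12, 36, 6), (12, 37, 36), (12, 37, 37), (12, 37, 6), (12, 6, 36), (12, 6, 37), (12, 6, 6)}
Filtering on D > D2 leaves {(1, 12, 9), (1, 13, 12), (1, 13, 9), (1, 16, 12), (1, 16, 13), (1, 16, 9), (1, 18, 12), (1, 18, 13), (1, 18, 16), (1, 18, 9), (1, 26, 12), (1, 26, 13), (1, 26, 16), (1, 26, 18), (1, 26, 9), (12, 36, 6), (12, 37, 36), (12, 37, 6)}.
π[G, D2]: project onto (G, D2) (11 duplicate(s) eliminated) → {(1, 12), (1, 13), (1, 16), (1, 18), (1, 9), (12, 36), (12, 6)}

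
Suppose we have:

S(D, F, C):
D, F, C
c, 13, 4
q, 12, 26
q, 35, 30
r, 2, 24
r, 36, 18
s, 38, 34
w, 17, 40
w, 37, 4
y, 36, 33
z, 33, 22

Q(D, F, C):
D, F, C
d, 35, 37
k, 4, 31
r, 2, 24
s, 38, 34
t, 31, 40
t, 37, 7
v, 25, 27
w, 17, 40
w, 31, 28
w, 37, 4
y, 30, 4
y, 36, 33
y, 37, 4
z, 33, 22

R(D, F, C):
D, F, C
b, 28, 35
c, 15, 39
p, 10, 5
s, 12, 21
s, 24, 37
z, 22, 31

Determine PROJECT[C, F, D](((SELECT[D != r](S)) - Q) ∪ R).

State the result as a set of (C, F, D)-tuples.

Filtering on D != r leaves {(c, 13, 4), (q, 12, 26), (q, 35, 30), (s, 38, 34), (w, 17, 40), (w, 37, 4), (y, 36, 33), (z, 33, 22)}.
Difference: {(c, 13, 4), (q, 12, 26), (q, 35, 30), (s, 38, 34), (w, 17, 40), (w, 37, 4), (y, 36, 33), (z, 33, 22)} with {(d, 35, 37), (k, 4, 31), (r, 2, 24), (s, 38, 34), (t, 31, 40), (t, 37, 7), (v, 25, 27), (w, 17, 40), (w, 31, 28), (w, 37, 4), (y, 30, 4), (y, 36, 33), (y, 37, 4), (z, 33, 22)} → {(c, 13, 4), (q, 12, 26), (q, 35, 30)}
Union: {(c, 13, 4), (q, 12, 26), (q, 35, 30)} with {(b, 28, 35), (c, 15, 39), (p, 10, 5), (s, 12, 21), (s, 24, 37), (z, 22, 31)} → {(b, 28, 35), (c, 13, 4), (c, 15, 39), (p, 10, 5), (q, 12, 26), (q, 35, 30), (s, 12, 21), (s, 24, 37), (z, 22, 31)}
Projecting to C, F, D: {(21, 12, s), (26, 12, q), (30, 35, q), (31, 22, z), (35, 28, b), (37, 24, s), (39, 15, c), (4, 13, c), (5, 10, p)}

{(21, 12, s), (26, 12, q), (30, 35, q), (31, 22, z), (35, 28, b), (37, 24, s), (39, 15, c), (4, 13, c), (5, 10, p)}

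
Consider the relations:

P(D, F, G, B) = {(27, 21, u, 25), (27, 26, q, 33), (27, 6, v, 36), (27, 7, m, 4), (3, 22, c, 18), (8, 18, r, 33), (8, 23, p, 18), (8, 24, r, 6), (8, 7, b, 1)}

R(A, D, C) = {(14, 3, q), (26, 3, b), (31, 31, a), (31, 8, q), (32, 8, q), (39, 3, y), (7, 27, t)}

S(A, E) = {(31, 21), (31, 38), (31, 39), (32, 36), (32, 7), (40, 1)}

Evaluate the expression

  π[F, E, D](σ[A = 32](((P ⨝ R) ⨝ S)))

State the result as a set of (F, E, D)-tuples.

{(18, 36, 8), (18, 7, 8), (23, 36, 8), (23, 7, 8), (24, 36, 8), (24, 7, 8), (7, 36, 8), (7, 7, 8)}

Natural join on D: {(27, 21, u, 25, 7, t), (27, 26, q, 33, 7, t), (27, 6, v, 36, 7, t), (27, 7, m, 4, 7, t), (3, 22, c, 18, 14, q), (3, 22, c, 18, 26, b), (3, 22, c, 18, 39, y), (8, 18, r, 33, 31, q), (8, 18, r, 33, 32, q), (8, 23, p, 18, 31, q), (8, 23, p, 18, 32, q), (8, 24, r, 6, 31, q), (8, 24, r, 6, 32, q), (8, 7, b, 1, 31, q), (8, 7, b, 1, 32, q)}
Natural join on A: {(8, 18, r, 33, 31, q, 21), (8, 18, r, 33, 31, q, 38), (8, 18, r, 33, 31, q, 39), (8, 18, r, 33, 32, q, 36), (8, 18, r, 33, 32, q, 7), (8, 23, p, 18, 31, q, 21), (8, 23, p, 18, 31, q, 38), (8, 23, p, 18, 31, q, 39), (8, 23, p, 18, 32, q, 36), (8, 23, p, 18, 32, q, 7), (8, 24, r, 6, 31, q, 21), (8, 24, r, 6, 31, q, 38), (8, 24, r, 6, 31, q, 39), (8, 24, r, 6, 32, q, 36), (8, 24, r, 6, 32, q, 7), (8, 7, b, 1, 31, q, 21), (8, 7, b, 1, 31, q, 38), (8, 7, b, 1, 31, q, 39), (8, 7, b, 1, 32, q, 36), (8, 7, b, 1, 32, q, 7)}
Selection A = 32: {(8, 18, r, 33, 32, q, 36), (8, 18, r, 33, 32, q, 7), (8, 23, p, 18, 32, q, 36), (8, 23, p, 18, 32, q, 7), (8, 24, r, 6, 32, q, 36), (8, 24, r, 6, 32, q, 7), (8, 7, b, 1, 32, q, 36), (8, 7, b, 1, 32, q, 7)}
π_{F, E, D} gives {(18, 36, 8), (18, 7, 8), (23, 36, 8), (23, 7, 8), (24, 36, 8), (24, 7, 8), (7, 36, 8), (7, 7, 8)}.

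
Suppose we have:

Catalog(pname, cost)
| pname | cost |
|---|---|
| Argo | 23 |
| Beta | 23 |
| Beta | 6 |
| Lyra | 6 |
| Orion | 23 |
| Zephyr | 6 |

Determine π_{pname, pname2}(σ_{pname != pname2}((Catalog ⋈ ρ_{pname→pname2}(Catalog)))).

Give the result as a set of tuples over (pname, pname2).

ρ[pname→pname2]: schema becomes (pname2, cost); tuples unchanged.
Natural join on cost: {(Argo, 23, Argo), (Argo, 23, Beta), (Argo, 23, Orion), (Beta, 23, Argo), (Beta, 23, Beta), (Beta, 23, Orion), (Beta, 6, Beta), (Beta, 6, Lyra), (Beta, 6, Zephyr), (Lyra, 6, Beta), (Lyra, 6, Lyra), (Lyra, 6, Zephyr), (Orion, 23, Argo), (Orion, 23, Beta), (Orion, 23, Orion), (Zephyr, 6, Beta), (Zephyr, 6, Lyra), (Zephyr, 6, Zephyr)}
Apply σ_{pname != pname2}; surviving tuples: {(Argo, 23, Beta), (Argo, 23, Orion), (Beta, 23, Argo), (Beta, 23, Orion), (Beta, 6, Lyra), (Beta, 6, Zephyr), (Lyra, 6, Beta), (Lyra, 6, Zephyr), (Orion, 23, Argo), (Orion, 23, Beta), (Zephyr, 6, Beta), (Zephyr, 6, Lyra)}
π[pname, pname2]: project onto (pname, pname2) → {(Argo, Beta), (Argo, Orion), (Beta, Argo), (Beta, Lyra), (Beta, Orion), (Beta, Zephyr), (Lyra, Beta), (Lyra, Zephyr), (Orion, Argo), (Orion, Beta), (Zephyr, Beta), (Zephyr, Lyra)}

{(Argo, Beta), (Argo, Orion), (Beta, Argo), (Beta, Lyra), (Beta, Orion), (Beta, Zephyr), (Lyra, Beta), (Lyra, Zephyr), (Orion, Argo), (Orion, Beta), (Zephyr, Beta), (Zephyr, Lyra)}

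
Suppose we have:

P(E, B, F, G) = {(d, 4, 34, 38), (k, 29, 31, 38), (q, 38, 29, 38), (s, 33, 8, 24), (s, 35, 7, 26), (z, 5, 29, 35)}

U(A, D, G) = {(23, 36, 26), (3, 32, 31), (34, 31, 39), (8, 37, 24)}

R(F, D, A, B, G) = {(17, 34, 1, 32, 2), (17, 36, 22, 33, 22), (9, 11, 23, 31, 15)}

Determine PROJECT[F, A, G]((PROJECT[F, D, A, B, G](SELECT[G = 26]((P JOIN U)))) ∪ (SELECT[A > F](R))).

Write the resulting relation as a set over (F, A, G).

P ⋈ U (natural join on G): {(s, 33, 8, 24, 8, 37), (s, 35, 7, 26, 23, 36)}
σ[G = 26]: keep tuples satisfying G = 26 → {(s, 35, 7, 26, 23, 36)}
Projecting to F, D, A, B, G: {(7, 36, 23, 35, 26)}
σ[A > F]: keep tuples satisfying A > F → {(17, 36, 22, 33, 22), (9, 11, 23, 31, 15)}
Set union of the two operands is {(17, 36, 22, 33, 22), (7, 36, 23, 35, 26), (9, 11, 23, 31, 15)}.
Projecting to F, A, G: {(17, 22, 22), (7, 23, 26), (9, 23, 15)}

{(17, 22, 22), (7, 23, 26), (9, 23, 15)}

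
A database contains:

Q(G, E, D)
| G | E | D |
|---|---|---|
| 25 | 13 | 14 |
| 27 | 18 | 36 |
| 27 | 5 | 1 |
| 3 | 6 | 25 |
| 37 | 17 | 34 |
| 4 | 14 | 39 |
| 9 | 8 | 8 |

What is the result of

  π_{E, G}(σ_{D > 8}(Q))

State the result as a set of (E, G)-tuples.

{(13, 25), (14, 4), (17, 37), (18, 27), (6, 3)}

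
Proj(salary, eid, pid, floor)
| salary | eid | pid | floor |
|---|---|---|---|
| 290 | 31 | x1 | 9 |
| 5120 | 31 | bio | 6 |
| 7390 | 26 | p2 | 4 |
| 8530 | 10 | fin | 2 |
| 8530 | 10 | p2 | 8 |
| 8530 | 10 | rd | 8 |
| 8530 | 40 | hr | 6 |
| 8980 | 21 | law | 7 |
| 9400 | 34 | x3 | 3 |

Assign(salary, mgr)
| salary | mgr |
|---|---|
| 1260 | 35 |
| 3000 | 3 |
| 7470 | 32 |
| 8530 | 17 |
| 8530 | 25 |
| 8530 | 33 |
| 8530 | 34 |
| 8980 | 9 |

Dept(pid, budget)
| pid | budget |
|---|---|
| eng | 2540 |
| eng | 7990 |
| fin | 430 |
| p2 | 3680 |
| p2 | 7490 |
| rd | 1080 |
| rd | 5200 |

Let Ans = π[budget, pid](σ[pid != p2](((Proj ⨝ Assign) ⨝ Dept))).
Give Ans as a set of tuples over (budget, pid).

Proj ⋈ Assign (natural join on salary): {(8530, 10, fin, 2, 17), (8530, 10, fin, 2, 25), (8530, 10, fin, 2, 33), (8530, 10, fin, 2, 34), (8530, 10, p2, 8, 17), (8530, 10, p2, 8, 25), (8530, 10, p2, 8, 33), (8530, 10, p2, 8, 34), (8530, 10, rd, 8, 17), (8530, 10, rd, 8, 25), (8530, 10, rd, 8, 33), (8530, 10, rd, 8, 34), (8530, 40, hr, 6, 17), (8530, 40, hr, 6, 25), (8530, 40, hr, 6, 33), (8530, 40, hr, 6, 34), (8980, 21, law, 7, 9)}
(Proj ⨝ Assign) ⋈ Dept (natural join on pid): {(8530, 10, fin, 2, 17, 430), (8530, 10, fin, 2, 25, 430), (8530, 10, fin, 2, 33, 430), (8530, 10, fin, 2, 34, 430), (8530, 10, p2, 8, 17, 3680), (8530, 10, p2, 8, 17, 7490), (8530, 10, p2, 8, 25, 3680), (8530, 10, p2, 8, 25, 7490), (8530, 10, p2, 8, 33, 3680), (8530, 10, p2, 8, 33, 7490), (8530, 10, p2, 8, 34, 3680), (8530, 10, p2, 8, 34, 7490), (8530, 10, rd, 8, 17, 1080), (8530, 10, rd, 8, 17, 5200), (8530, 10, rd, 8, 25, 1080), (8530, 10, rd, 8, 25, 5200), (8530, 10, rd, 8, 33, 1080), (8530, 10, rd, 8, 33, 5200), (8530, 10, rd, 8, 34, 1080), (8530, 10, rd, 8, 34, 5200)}
σ[pid != p2]: keep tuples satisfying pid != p2 → {(8530, 10, fin, 2, 17, 430), (8530, 10, fin, 2, 25, 430), (8530, 10, fin, 2, 33, 430), (8530, 10, fin, 2, 34, 430), (8530, 10, rd, 8, 17, 1080), (8530, 10, rd, 8, 17, 5200), (8530, 10, rd, 8, 25, 1080), (8530, 10, rd, 8, 25, 5200), (8530, 10, rd, 8, 33, 1080), (8530, 10, rd, 8, 33, 5200), (8530, 10, rd, 8, 34, 1080), (8530, 10, rd, 8, 34, 5200)}
π[budget, pid]: project onto (budget, pid) (9 duplicate(s) eliminated) → {(1080, rd), (430, fin), (5200, rd)}

{(1080, rd), (430, fin), (5200, rd)}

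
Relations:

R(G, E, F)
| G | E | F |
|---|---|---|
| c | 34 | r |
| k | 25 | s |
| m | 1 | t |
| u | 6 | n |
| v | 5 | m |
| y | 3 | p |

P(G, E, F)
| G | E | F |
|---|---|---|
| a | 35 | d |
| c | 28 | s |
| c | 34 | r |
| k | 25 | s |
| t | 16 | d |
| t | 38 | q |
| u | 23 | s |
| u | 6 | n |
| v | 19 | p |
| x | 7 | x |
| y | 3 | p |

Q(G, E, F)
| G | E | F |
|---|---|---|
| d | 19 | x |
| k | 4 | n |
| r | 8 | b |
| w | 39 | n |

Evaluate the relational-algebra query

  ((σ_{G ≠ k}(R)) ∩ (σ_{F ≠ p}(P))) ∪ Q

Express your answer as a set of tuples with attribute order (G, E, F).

{(c, 34, r), (d, 19, x), (k, 4, n), (r, 8, b), (u, 6, n), (w, 39, n)}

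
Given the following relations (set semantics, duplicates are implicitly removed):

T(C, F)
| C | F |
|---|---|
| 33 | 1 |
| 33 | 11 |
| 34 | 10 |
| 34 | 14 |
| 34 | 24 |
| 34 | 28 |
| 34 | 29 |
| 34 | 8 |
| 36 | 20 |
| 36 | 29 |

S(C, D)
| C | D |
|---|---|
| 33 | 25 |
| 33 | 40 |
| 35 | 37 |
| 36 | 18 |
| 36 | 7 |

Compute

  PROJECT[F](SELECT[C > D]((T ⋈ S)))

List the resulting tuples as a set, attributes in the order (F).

{1, 11, 20, 29}

Natural join on C: {(33, 1, 25), (33, 1, 40), (33, 11, 25), (33, 11, 40), (36, 20, 18), (36, 20, 7), (36, 29, 18), (36, 29, 7)}
σ[C > D]: keep tuples satisfying C > D → {(33, 1, 25), (33, 11, 25), (36, 20, 18), (36, 20, 7), (36, 29, 18), (36, 29, 7)}
Projecting to F (2 duplicate(s) eliminated): {1, 11, 20, 29}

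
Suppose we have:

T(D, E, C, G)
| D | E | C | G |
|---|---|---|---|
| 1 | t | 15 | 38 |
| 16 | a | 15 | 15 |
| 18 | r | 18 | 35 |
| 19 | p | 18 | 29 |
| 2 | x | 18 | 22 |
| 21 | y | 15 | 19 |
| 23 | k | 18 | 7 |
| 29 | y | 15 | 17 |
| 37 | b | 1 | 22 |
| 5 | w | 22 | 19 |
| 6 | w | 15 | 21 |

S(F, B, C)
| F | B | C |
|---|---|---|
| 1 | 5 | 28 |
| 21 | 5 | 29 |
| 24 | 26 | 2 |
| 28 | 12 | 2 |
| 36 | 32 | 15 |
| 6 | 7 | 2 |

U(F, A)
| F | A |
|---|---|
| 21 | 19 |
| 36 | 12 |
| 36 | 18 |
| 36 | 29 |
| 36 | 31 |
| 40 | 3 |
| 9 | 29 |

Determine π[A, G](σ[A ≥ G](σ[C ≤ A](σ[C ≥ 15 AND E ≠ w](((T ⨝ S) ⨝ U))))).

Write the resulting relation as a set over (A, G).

Natural join on C: {(1, t, 15, 38, 36, 32), (16, a, 15, 15, 36, 32), (21, y, 15, 19, 36, 32), (29, y, 15, 17, 36, 32), (6, w, 15, 21, 36, 32)}
Natural join on F: {(1, t, 15, 38, 36, 32, 12), (1, t, 15, 38, 36, 32, 18), (1, t, 15, 38, 36, 32, 29), (1, t, 15, 38, 36, 32, 31), (16, a, 15, 15, 36, 32, 12), (16, a, 15, 15, 36, 32, 18), (16, a, 15, 15, 36, 32, 29), (16, a, 15, 15, 36, 32, 31), (21, y, 15, 19, 36, 32, 12), (21, y, 15, 19, 36, 32, 18), (21, y, 15, 19, 36, 32, 29), (21, y, 15, 19, 36, 32, 31), (29, y, 15, 17, 36, 32, 12), (29, y, 15, 17, 36, 32, 18), (29, y, 15, 17, 36, 32, 29), (29, y, 15, 17, 36, 32, 31), (6, w, 15, 21, 36, 32, 12), (6, w, 15, 21, 36, 32, 18), (6, w, 15, 21, 36, 32, 29), (6, w, 15, 21, 36, 32, 31)}
Selection C ≥ 15 AND E ≠ w: {(1, t, 15, 38, 36, 32, 12), (1, t, 15, 38, 36, 32, 18), (1, t, 15, 38, 36, 32, 29), (1, t, 15, 38, 36, 32, 31), (16, a, 15, 15, 36, 32, 12), (16, a, 15, 15, 36, 32, 18), (16, a, 15, 15, 36, 32, 29), (16, a, 15, 15, 36, 32, 31), (21, y, 15, 19, 36, 32, 12), (21, y, 15, 19, 36, 32, 18), (21, y, 15, 19, 36, 32, 29), (21, y, 15, 19, 36, 32, 31), (29, y, 15, 17, 36, 32, 12), (29, y, 15, 17, 36, 32, 18), (29, y, 15, 17, 36, 32, 29), (29, y, 15, 17, 36, 32, 31)}
Selection C ≤ A: {(1, t, 15, 38, 36, 32, 18), (1, t, 15, 38, 36, 32, 29), (1, t, 15, 38, 36, 32, 31), (16, a, 15, 15, 36, 32, 18), (16, a, 15, 15, 36, 32, 29), (16, a, 15, 15, 36, 32, 31), (21, y, 15, 19, 36, 32, 18), (21, y, 15, 19, 36, 32, 29), (21, y, 15, 19, 36, 32, 31), (29, y, 15, 17, 36, 32, 18), (29, y, 15, 17, 36, 32, 29), (29, y, 15, 17, 36, 32, 31)}
Selection A ≥ G: {(16, a, 15, 15, 36, 32, 18), (16, a, 15, 15, 36, 32, 29), (16, a, 15, 15, 36, 32, 31), (21, y, 15, 19, 36, 32, 29), (21, y, 15, 19, 36, 32, 31), (29, y, 15, 17, 36, 32, 18), (29, y, 15, 17, 36, 32, 29), (29, y, 15, 17, 36, 32, 31)}
Keep only column(s) A, G: {(18, 15), (18, 17), (29, 15), (29, 17), (29, 19), (31, 15), (31, 17), (31, 19)}

{(18, 15), (18, 17), (29, 15), (29, 17), (29, 19), (31, 15), (31, 17), (31, 19)}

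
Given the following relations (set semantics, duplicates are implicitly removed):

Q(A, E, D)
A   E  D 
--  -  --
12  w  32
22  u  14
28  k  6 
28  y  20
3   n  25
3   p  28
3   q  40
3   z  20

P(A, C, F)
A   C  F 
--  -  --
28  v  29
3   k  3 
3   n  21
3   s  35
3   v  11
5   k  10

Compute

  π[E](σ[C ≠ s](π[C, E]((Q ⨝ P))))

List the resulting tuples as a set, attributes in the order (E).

{k, n, p, q, y, z}

Natural join on A: {(28, k, 6, v, 29), (28, y, 20, v, 29), (3, n, 25, k, 3), (3, n, 25, n, 21), (3, n, 25, s, 35), (3, n, 25, v, 11), (3, p, 28, k, 3), (3, p, 28, n, 21), (3, p, 28, s, 35), (3, p, 28, v, 11), (3, q, 40, k, 3), (3, q, 40, n, 21), (3, q, 40, s, 35), (3, q, 40, v, 11), (3, z, 20, k, 3), (3, z, 20, n, 21), (3, z, 20, s, 35), (3, z, 20, v, 11)}
Projecting to C, E: {(k, n), (k, p), (k, q), (k, z), (n, n), (n, p), (n, q), (n, z), (s, n), (s, p), (s, q), (s, z), (v, k), (v, n), (v, p), (v, q), (v, y), (v, z)}
Filtering on C ≠ s leaves {(k, n), (k, p), (k, q), (k, z), (n, n), (n, p), (n, q), (n, z), (v, k), (v, n), (v, p), (v, q), (v, y), (v, z)}.
Projecting to E (8 duplicate(s) eliminated): {k, n, p, q, y, z}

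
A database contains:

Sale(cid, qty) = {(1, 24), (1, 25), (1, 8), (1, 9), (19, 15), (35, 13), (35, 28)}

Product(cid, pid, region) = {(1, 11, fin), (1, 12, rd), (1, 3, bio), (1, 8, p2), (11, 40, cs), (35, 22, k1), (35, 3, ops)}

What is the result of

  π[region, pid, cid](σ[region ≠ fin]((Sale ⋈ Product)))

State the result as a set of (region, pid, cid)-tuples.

Sale ⋈ Product (natural join on cid): {(1, 24, 11, fin), (1, 24, 12, rd), (1, 24, 3, bio), (1, 24, 8, p2), (1, 25, 11, fin), (1, 25, 12, rd), (1, 25, 3, bio), (1, 25, 8, p2), (1, 8, 11, fin), (1, 8, 12, rd), (1, 8, 3, bio), (1, 8, 8, p2), (1, 9, 11, fin), (1, 9, 12, rd), (1, 9, 3, bio), (1, 9, 8, p2), (35, 13, 22, k1), (35, 13, 3, ops), (35, 28, 22, k1), (35, 28, 3, ops)}
σ[region ≠ fin]: keep tuples satisfying region ≠ fin → {(1, 24, 12, rd), (1, 24, 3, bio), (1, 24, 8, p2), (1, 25, 12, rd), (1, 25, 3, bio), (1, 25, 8, p2), (1, 8, 12, rd), (1, 8, 3, bio), (1, 8, 8, p2), (1, 9, 12, rd), (1, 9, 3, bio), (1, 9, 8, p2), (35, 13, 22, k1), (35, 13, 3, ops), (35, 28, 22, k1), (35, 28, 3, ops)}
π[region, pid, cid]: project onto (region, pid, cid) (11 duplicate(s) eliminated) → {(bio, 3, 1), (k1, 22, 35), (ops, 3, 35), (p2, 8, 1), (rd, 12, 1)}

{(bio, 3, 1), (k1, 22, 35), (ops, 3, 35), (p2, 8, 1), (rd, 12, 1)}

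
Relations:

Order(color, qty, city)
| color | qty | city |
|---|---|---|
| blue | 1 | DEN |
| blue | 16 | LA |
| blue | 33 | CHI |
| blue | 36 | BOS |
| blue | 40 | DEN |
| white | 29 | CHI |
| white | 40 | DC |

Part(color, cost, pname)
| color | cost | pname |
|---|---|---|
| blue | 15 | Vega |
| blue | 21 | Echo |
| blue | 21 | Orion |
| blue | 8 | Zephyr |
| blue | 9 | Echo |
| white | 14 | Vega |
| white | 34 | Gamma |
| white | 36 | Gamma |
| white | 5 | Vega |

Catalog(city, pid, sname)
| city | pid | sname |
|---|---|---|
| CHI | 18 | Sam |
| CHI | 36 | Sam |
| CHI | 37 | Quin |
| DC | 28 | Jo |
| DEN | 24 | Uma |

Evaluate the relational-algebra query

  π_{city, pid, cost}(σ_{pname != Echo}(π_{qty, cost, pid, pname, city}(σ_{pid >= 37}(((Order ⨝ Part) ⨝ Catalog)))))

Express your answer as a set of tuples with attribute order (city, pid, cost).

Joining Order and Part on color yields {(blue, 1, DEN, 15, Vega), (blue, 1, DEN, 21, Echo), (blue, 1, DEN, 21, Orion), (blue, 1, DEN, 8, Zephyr), (blue, 1, DEN, 9, Echo), (blue, 16, LA, 15, Vega), (blue, 16, LA, 21, Echo), (blue, 16, LA, 21, Orion), (blue, 16, LA, 8, Zephyr), (blue, 16, LA, 9, Echo), (blue, 33, CHI, 15, Vega), (blue, 33, CHI, 21, Echo), (blue, 33, CHI, 21, Orion), (blue, 33, CHI, 8, Zephyr), (blue, 33, CHI, 9, Echo), (blue, 36, BOS, 15, Vega), (blue, 36, BOS, 21, Echo), (blue, 36, BOS, 21, Orion), (blue, 36, BOS, 8, Zephyr), (blue, 36, BOS, 9, Echo), (blue, 40, DEN, 15, Vega), (blue, 40, DEN, 21, Echo), (blue, 40, DEN, 21, Orion), (blue, 40, DEN, 8, Zephyr), (blue, 40, DEN, 9, Echo), (white, 29, CHI, 14, Vega), (white, 29, CHI, 34, Gamma), (white, 29, CHI, 36, Gamma), (white, 29, CHI, 5, Vega), (white, 40, DC, 14, Vega), (white, 40, DC, 34, Gamma), (white, 40, DC, 36, Gamma), (white, 40, DC, 5, Vega)}.
Joining (Order ⨝ Part) and Catalog on city yields {(blue, 1, DEN, 15, Vega, 24, Uma), (blue, 1, DEN, 21, Echo, 24, Uma), (blue, 1, DEN, 21, Orion, 24, Uma), (blue, 1, DEN, 8, Zephyr, 24, Uma), (blue, 1, DEN, 9, Echo, 24, Uma), (blue, 33, CHI, 15, Vega, 18, Sam), (blue, 33, CHI, 15, Vega, 36, Sam), (blue, 33, CHI, 15, Vega, 37, Quin), (blue, 33, CHI, 21, Echo, 18, Sam), (blue, 33, CHI, 21, Echo, 36, Sam), (blue, 33, CHI, 21, Echo, 37, Quin), (blue, 33, CHI, 21, Orion, 18, Sam), (blue, 33, CHI, 21, Orion, 36, Sam), (blue, 33, CHI, 21, Orion, 37, Quin), (blue, 33, CHI, 8, Zephyr, 18, Sam), (blue, 33, CHI, 8, Zephyr, 36, Sam), (blue, 33, CHI, 8, Zephyr, 37, Quin), (blue, 33, CHI, 9, Echo, 18, Sam), (blue, 33, CHI, 9, Echo, 36, Sam), (blue, 33, CHI, 9, Echo, 37, Quin), (blue, 40, DEN, 15, Vega, 24, Uma), (blue, 40, DEN, 21, Echo, 24, Uma), (blue, 40, DEN, 21, Orion, 24, Uma), (blue, 40, DEN, 8, Zephyr, 24, Uma), (blue, 40, DEN, 9, Echo, 24, Uma), (white, 29, CHI, 14, Vega, 18, Sam), (white, 29, CHI, 14, Vega, 36, Sam), (white, 29, CHI, 14, Vega, 37, Quin), (white, 29, CHI, 34, Gamma, 18, Sam), (white, 29, CHI, 34, Gamma, 36, Sam), (white, 29, CHI, 34, Gamma, 37, Quin), (white, 29, CHI, 36, Gamma, 18, Sam), (white, 29, CHI, 36, Gamma, 36, Sam), (white, 29, CHI, 36, Gamma, 37, Quin), (white, 29, CHI, 5, Vega, 18, Sam), (white, 29, CHI, 5, Vega, 36, Sam), (white, 29, CHI, 5, Vega, 37, Quin), (white, 40, DC, 14, Vega, 28, Jo), (white, 40, DC, 34, Gamma, 28, Jo), (white, 40, DC, 36, Gamma, 28, Jo), (white, 40, DC, 5, Vega, 28, Jo)}.
Apply σ_{pid >= 37}; surviving tuples: {(blue, 33, CHI, 15, Vega, 37, Quin), (blue, 33, CHI, 21, Echo, 37, Quin), (blue, 33, CHI, 21, Orion, 37, Quin), (blue, 33, CHI, 8, Zephyr, 37, Quin), (blue, 33, CHI, 9, Echo, 37, Quin), (white, 29, CHI, 14, Vega, 37, Quin), (white, 29, CHI, 34, Gamma, 37, Quin), (white, 29, CHI, 36, Gamma, 37, Quin), (white, 29, CHI, 5, Vega, 37, Quin)}
Projecting to qty, cost, pid, pname, city: {(29, 14, 37, Vega, CHI), (29, 34, 37, Gamma, CHI), (29, 36, 37, Gamma, CHI), (29, 5, 37, Vega, CHI), (33, 15, 37, Vega, CHI), (33, 21, 37, Echo, CHI), (33, 21, 37, Orion, CHI), (33, 8, 37, Zephyr, CHI), (33, 9, 37, Echo, CHI)}
Apply σ_{pname != Echo}; surviving tuples: {(29, 14, 37, Vega, CHI), (29, 34, 37, Gamma, CHI), (29, 36, 37, Gamma, CHI), (29, 5, 37, Vega, CHI), (33, 15, 37, Vega, CHI), (33, 21, 37, Orion, CHI), (33, 8, 37, Zephyr, CHI)}
Projecting to city, pid, cost: {(CHI, 37, 14), (CHI, 37, 15), (CHI, 37, 21), (CHI, 37, 34), (CHI, 37, 36), (CHI, 37, 5), (CHI, 37, 8)}

{(CHI, 37, 14), (CHI, 37, 15), (CHI, 37, 21), (CHI, 37, 34), (CHI, 37, 36), (CHI, 37, 5), (CHI, 37, 8)}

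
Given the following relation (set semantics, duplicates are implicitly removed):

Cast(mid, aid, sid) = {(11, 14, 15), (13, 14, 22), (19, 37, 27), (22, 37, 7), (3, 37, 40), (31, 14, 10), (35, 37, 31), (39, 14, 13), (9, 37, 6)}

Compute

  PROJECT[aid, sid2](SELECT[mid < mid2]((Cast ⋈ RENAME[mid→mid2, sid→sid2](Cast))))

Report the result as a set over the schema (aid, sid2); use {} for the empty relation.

ρ[mid→mid2, sid→sid2]: schema becomes (mid2, aid, sid2); tuples unchanged.
Natural join on aid: {(11, 14, 15, 11, 15), (11, 14, 15, 13, 22), (11, 14, 15, 31, 10), (11, 14, 15, 39, 13), (13, 14, 22, 11, 15), (13, 14, 22, 13, 22), (13, 14, 22, 31, 10), (13, 14, 22, 39, 13), (19, 37, 27, 19, 27), (19, 37, 27, 22, 7), (19, 37, 27, 3, 40), (19, 37, 27, 35, 31), (19, 37, 27, 9, 6), (22, 37, 7, 19, 27), (22, 37, 7, 22, 7), (22, 37, 7, 3, 40), (22, 37, 7, 35, 31), (22, 37, 7, 9, 6), (3, 37, 40, 19, 27), (3, 37, 40, 22, 7), (3, 37, 40, 3, 40), (3, 37, 40, 35, 31), (3, 37, 40, 9, 6), (31, 14, 10, 11, 15), (31, 14, 10, 13, 22), (31, 14, 10, 31, 10), (31, 14, 10, 39, 13), (35, 37, 31, 19, 27), (35, 37, 31, 22, 7), (35, 37, 31, 3, 40), (35, 37, 31, 35, 31), (35, 37, 31, 9, 6), (39, 14, 13, 11, 15), (39, 14, 13, 13, 22), (39, 14, 13, 31, 10), (39, 14, 13, 39, 13), (9, 37, 6, 19, 27), (9, 37, 6, 22, 7), (9, 37, 6, 3, 40), (9, 37, 6, 35, 31), (9, 37, 6, 9, 6)}
Filtering on mid < mid2 leaves {(11, 14, 15, 13, 22), (11, 14, 15, 31, 10), (11, 14, 15, 39, 13), (13, 14, 22, 31, 10), (13, 14, 22, 39, 13), (19, 37, 27, 22, 7), (19, 37, 27, 35, 31), (22, 37, 7, 35, 31), (3, 37, 40, 19, 27), (3, 37, 40, 22, 7), (3, 37, 40, 35, 31), (3, 37, 40, 9, 6), (31, 14, 10, 39, 13), (9, 37, 6, 19, 27), (9, 37, 6, 22, 7), (9, 37, 6, 35, 31)}.
Projecting to aid, sid2 (9 duplicate(s) eliminated): {(14, 10), (14, 13), (14, 22), (37, 27), (37, 31), (37, 6), (37, 7)}

{(14, 10), (14, 13), (14, 22), (37, 27), (37, 31), (37, 6), (37, 7)}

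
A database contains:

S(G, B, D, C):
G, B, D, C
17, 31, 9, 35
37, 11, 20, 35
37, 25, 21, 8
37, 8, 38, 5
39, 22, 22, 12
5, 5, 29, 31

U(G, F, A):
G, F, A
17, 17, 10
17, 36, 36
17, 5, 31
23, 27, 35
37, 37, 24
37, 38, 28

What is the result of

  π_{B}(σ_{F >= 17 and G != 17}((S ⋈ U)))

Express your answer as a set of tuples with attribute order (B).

Joining S and U on G yields {(17, 31, 9, 35, 17, 10), (17, 31, 9, 35, 36, 36), (17, 31, 9, 35, 5, 31), (37, 11, 20, 35, 37, 24), (37, 11, 20, 35, 38, 28), (37, 25, 21, 8, 37, 24), (37, 25, 21, 8, 38, 28), (37, 8, 38, 5, 37, 24), (37, 8, 38, 5, 38, 28)}.
Apply σ_{F >= 17 and G != 17}; surviving tuples: {(37, 11, 20, 35, 37, 24), (37, 11, 20, 35, 38, 28), (37, 25, 21, 8, 37, 24), (37, 25, 21, 8, 38, 28), (37, 8, 38, 5, 37, 24), (37, 8, 38, 5, 38, 28)}
π_{B} gives {11, 25, 8} (3 duplicate(s) eliminated).

{11, 25, 8}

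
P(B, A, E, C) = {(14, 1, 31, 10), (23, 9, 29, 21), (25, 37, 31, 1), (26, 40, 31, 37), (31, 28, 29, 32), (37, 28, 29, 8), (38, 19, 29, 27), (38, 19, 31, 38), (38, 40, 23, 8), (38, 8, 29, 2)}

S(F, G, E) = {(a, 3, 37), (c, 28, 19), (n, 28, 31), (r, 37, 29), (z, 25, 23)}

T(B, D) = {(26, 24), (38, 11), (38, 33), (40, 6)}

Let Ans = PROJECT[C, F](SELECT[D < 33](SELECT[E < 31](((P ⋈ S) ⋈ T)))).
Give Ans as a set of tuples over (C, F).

Joining P and S on E yields {(14, 1, 31, 10, n, 28), (23, 9, 29, 21, r, 37), (25, 37, 31, 1, n, 28), (26, 40, 31, 37, n, 28), (31, 28, 29, 32, r, 37), (37, 28, 29, 8, r, 37), (38, 19, 29, 27, r, 37), (38, 19, 31, 38, n, 28), (38, 40, 23, 8, z, 25), (38, 8, 29, 2, r, 37)}.
Joining (P ⋈ S) and T on B yields {(26, 40, 31, 37, n, 28, 24), (38, 19, 29, 27, r, 37, 11), (38, 19, 29, 27, r, 37, 33), (38, 19, 31, 38, n, 28, 11), (38, 19, 31, 38, n, 28, 33), (38, 40, 23, 8, z, 25, 11), (38, 40, 23, 8, z, 25, 33), (38, 8, 29, 2, r, 37, 11), (38, 8, 29, 2, r, 37, 33)}.
Filtering on E < 31 leaves {(38, 19, 29, 27, r, 37, 11), (38, 19, 29, 27, r, 37, 33), (38, 40, 23, 8, z, 25, 11), (38, 40, 23, 8, z, 25, 33), (38, 8, 29, 2, r, 37, 11), (38, 8, 29, 2, r, 37, 33)}.
Filtering on D < 33 leaves {(38, 19, 29, 27, r, 37, 11), (38, 40, 23, 8, z, 25, 11), (38, 8, 29, 2, r, 37, 11)}.
π[C, F]: project onto (C, F) → {(2, r), (27, r), (8, z)}

{(2, r), (27, r), (8, z)}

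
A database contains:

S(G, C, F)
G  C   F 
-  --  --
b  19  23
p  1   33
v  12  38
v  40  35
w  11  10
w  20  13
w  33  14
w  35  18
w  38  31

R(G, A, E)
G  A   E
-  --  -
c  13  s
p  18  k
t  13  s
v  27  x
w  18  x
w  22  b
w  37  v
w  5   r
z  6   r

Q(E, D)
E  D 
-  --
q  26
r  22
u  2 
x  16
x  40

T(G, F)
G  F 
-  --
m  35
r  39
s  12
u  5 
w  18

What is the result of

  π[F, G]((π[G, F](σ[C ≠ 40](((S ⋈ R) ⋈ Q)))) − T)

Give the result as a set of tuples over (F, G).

Joining S and R on G yields {(p, 1, 33, 18, k), (v, 12, 38, 27, x), (v, 40, 35, 27, x), (w, 11, 10, 18, x), (w, 11, 10, 22, b), (w, 11, 10, 37, v), (w, 11, 10, 5, r), (w, 20, 13, 18, x), (w, 20, 13, 22, b), (w, 20, 13, 37, v), (w, 20, 13, 5, r), (w, 33, 14, 18, x), (w, 33, 14, 22, b), (w, 33, 14, 37, v), (w, 33, 14, 5, r), (w, 35, 18, 18, x), (w, 35, 18, 22, b), (w, 35, 18, 37, v), (w, 35, 18, 5, r), (w, 38, 31, 18, x), (w, 38, 31, 22, b), (w, 38, 31, 37, v), (w, 38, 31, 5, r)}.
Joining (S ⋈ R) and Q on E yields {(v, 12, 38, 27, x, 16), (v, 12, 38, 27, x, 40), (v, 40, 35, 27, x, 16), (v, 40, 35, 27, x, 40), (w, 11, 10, 18, x, 16), (w, 11, 10, 18, x, 40), (w, 11, 10, 5, r, 22), (w, 20, 13, 18, x, 16), (w, 20, 13, 18, x, 40), (w, 20, 13, 5, r, 22), (w, 33, 14, 18, x, 16), (w, 33, 14, 18, x, 40), (w, 33, 14, 5, r, 22), (w, 35, 18, 18, x, 16), (w, 35, 18, 18, x, 40), (w, 35, 18, 5, r, 22), (w, 38, 31, 18, x, 16), (w, 38, 31, 18, x, 40), (w, 38, 31, 5, r, 22)}.
Filtering on C ≠ 40 leaves {(v, 12, 38, 27, x, 16), (v, 12, 38, 27, x, 40), (w, 11, 10, 18, x, 16), (w, 11, 10, 18, x, 40), (w, 11, 10, 5, r, 22), (w, 20, 13, 18, x, 16), (w, 20, 13, 18, x, 40), (w, 20, 13, 5, r, 22), (w, 33, 14, 18, x, 16), (w, 33, 14, 18, x, 40), (w, 33, 14, 5, r, 22), (w, 35, 18, 18, x, 16), (w, 35, 18, 18, x, 40), (w, 35, 18, 5, r, 22), (w, 38, 31, 18, x, 16), (w, 38, 31, 18, x, 40), (w, 38, 31, 5, r, 22)}.
π_{G, F} gives {(v, 38), (w, 10), (w, 13), (w, 14), (w, 18), (w, 31)} (11 duplicate(s) eliminated).
Difference: {(v, 38), (w, 10), (w, 13), (w, 14), (w, 18), (w, 31)} with {(m, 35), (r, 39), (s, 12), (u, 5), (w, 18)} → {(v, 38), (w, 10), (w, 13), (w, 14), (w, 31)}
π_{F, G} gives {(10, w), (13, w), (14, w), (31, w), (38, v)}.

{(10, w), (13, w), (14, w), (31, w), (38, v)}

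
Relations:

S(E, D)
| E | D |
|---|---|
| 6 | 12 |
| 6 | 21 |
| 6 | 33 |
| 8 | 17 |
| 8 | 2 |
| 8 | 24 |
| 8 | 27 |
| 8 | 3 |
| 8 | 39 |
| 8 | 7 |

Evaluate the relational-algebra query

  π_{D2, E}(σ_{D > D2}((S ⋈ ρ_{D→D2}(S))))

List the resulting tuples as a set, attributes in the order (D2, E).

{(12, 6), (17, 8), (2, 8), (21, 6), (24, 8), (27, 8), (3, 8), (7, 8)}

ρ[D→D2]: schema becomes (E, D2); tuples unchanged.
Natural join on E: {(6, 12, 12), (6, 12, 21), (6, 12, 33), (6, 21, 12), (6, 21, 21), (6, 21, 33), (6, 33, 12), (6, 33, 21), (6, 33, 33), (8, 17, 17), (8, 17, 2), (8, 17, 24), (8, 17, 27), (8, 17, 3), (8, 17, 39), (8, 17, 7), (8, 2, 17), (8, 2, 2), (8, 2, 24), (8, 2, 27), (8, 2, 3), (8, 2, 39), (8, 2, 7), (8, 24, 17), (8, 24, 2), (8, 24, 24), (8, 24, 27), (8, 24, 3), (8, 24, 39), (8, 24, 7), (8, 27, 17), (8, 27, 2), (8, 27, 24), (8, 27, 27), (8, 27, 3), (8, 27, 39), (8, 27, 7), (8, 3, 17), (8, 3, 2), (8, 3, 24), (8, 3, 27), (8, 3, 3), (8, 3, 39), (8, 3, 7), (8, 39, 17), (8, 39, 2), (8, 39, 24), (8, 39, 27), (8, 39, 3), (8, 39, 39), (8, 39, 7), (8, 7, 17), (8, 7, 2), (8, 7, 24), (8, 7, 27), (8, 7, 3), (8, 7, 39), (8, 7, 7)}
Apply σ_{D > D2}; surviving tuples: {(6, 21, 12), (6, 33, 12), (6, 33, 21), (8, 17, 2), (8, 17, 3), (8, 17, 7), (8, 24, 17), (8, 24, 2), (8, 24, 3), (8, 24, 7), (8, 27, 17), (8, 27, 2), (8, 27, 24), (8, 27, 3), (8, 27, 7), (8, 3, 2), (8, 39, 17), (8, 39, 2), (8, 39, 24), (8, 39, 27), (8, 39, 3), (8, 39, 7), (8, 7, 2), (8, 7, 3)}
π[D2, E]: project onto (D2, E) (16 duplicate(s) eliminated) → {(12, 6), (17, 8), (2, 8), (21, 6), (24, 8), (27, 8), (3, 8), (7, 8)}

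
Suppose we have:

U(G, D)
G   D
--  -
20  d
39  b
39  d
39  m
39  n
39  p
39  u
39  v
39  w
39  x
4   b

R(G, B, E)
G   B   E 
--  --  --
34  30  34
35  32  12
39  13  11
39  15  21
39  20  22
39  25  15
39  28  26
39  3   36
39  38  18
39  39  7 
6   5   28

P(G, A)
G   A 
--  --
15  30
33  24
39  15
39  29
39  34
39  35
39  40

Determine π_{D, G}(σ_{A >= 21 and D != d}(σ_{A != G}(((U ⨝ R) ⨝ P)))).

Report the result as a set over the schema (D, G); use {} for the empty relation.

{(b, 39), (m, 39), (n, 39), (p, 39), (u, 39), (v, 39), (w, 39), (x, 39)}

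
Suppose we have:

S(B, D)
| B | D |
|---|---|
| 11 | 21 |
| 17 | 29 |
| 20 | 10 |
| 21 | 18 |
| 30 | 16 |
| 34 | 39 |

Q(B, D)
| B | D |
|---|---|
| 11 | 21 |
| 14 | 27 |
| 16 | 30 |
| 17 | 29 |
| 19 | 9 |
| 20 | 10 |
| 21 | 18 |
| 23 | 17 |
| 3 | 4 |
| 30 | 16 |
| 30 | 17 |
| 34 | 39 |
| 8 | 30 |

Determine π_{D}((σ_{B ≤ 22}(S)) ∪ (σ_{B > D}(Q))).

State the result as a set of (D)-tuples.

{10, 16, 17, 18, 21, 29, 9}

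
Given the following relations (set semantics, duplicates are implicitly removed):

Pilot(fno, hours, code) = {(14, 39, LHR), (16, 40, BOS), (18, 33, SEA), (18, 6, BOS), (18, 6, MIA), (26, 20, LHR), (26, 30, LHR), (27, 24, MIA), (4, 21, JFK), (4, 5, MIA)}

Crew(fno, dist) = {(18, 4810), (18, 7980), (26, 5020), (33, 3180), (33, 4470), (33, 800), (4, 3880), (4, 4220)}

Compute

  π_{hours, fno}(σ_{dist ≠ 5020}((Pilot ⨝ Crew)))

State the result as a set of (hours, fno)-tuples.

Joining Pilot and Crew on fno yields {(18, 33, SEA, 4810), (18, 33, SEA, 7980), (18, 6, BOS, 4810), (18, 6, BOS, 7980), (18, 6, MIA, 4810), (18, 6, MIA, 7980), (26, 20, LHR, 5020), (26, 30, LHR, 5020), (4, 21, JFK, 3880), (4, 21, JFK, 4220), (4, 5, MIA, 3880), (4, 5, MIA, 4220)}.
Selection dist ≠ 5020: {(18, 33, SEA, 4810), (18, 33, SEA, 7980), (18, 6, BOS, 4810), (18, 6, BOS, 7980), (18, 6, MIA, 4810), (18, 6, MIA, 7980), (4, 21, JFK, 3880), (4, 21, JFK, 4220), (4, 5, MIA, 3880), (4, 5, MIA, 4220)}
Projecting to hours, fno (6 duplicate(s) eliminated): {(21, 4), (33, 18), (5, 4), (6, 18)}

{(21, 4), (33, 18), (5, 4), (6, 18)}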